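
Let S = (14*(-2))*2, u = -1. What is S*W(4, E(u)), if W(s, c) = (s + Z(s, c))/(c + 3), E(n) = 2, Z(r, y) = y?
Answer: -336/5 ≈ -67.200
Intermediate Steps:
W(s, c) = (c + s)/(3 + c) (W(s, c) = (s + c)/(c + 3) = (c + s)/(3 + c))
S = -56 (S = -28*2 = -56)
S*W(4, E(u)) = -56*(2 + 4)/(3 + 2) = -56*6/5 = -336/5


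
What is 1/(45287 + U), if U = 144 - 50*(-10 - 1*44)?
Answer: 1/48131 ≈ 2.0777e-5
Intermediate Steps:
U = 2844 (U = 144 - 50*(-10 - 44) = 144 - 50*(-54) = 144 + 2700 = 2844)
1/(45287 + U) = 1/(45287 + 2844) = 1/48131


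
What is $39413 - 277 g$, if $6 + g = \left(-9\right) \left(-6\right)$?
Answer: $26117$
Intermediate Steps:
$g = 48$ ($g = -6 - -54 = -6 + 54 = 48$)
$39413 - 277 g = 39413 - 277 \cdot 48 = 39413 - 13296 = 26117$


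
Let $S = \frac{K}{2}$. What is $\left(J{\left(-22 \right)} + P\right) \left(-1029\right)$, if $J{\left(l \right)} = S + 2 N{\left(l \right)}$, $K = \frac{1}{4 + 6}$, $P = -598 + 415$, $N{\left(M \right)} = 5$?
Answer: $\frac{3559311}{20} \approx 1.7797 \cdot 10^{5}$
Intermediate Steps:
$P = -183$
$K = \frac{1}{10} \approx 0.1$
$S = \frac{1}{20}$ ($S = \frac{1}{10 \cdot 2} = \frac{1}{10} \cdot \frac{1}{2} = \frac{1}{20} \approx 0.05$)
$J{\left(l \right)} = \frac{201}{20}$ ($J{\left(l \right)} = \frac{1}{20} + 2 \cdot 5 = \frac{1}{20} + 10 = \frac{201}{20}$)
$\left(J{\left(-22 \right)} + P\right) \left(-1029\right) = \left(\frac{201}{20} - 183\right) \left(-1029\right) = \left(- \frac{3459}{20}\right) \left(-1029\right) = \frac{3559311}{20}$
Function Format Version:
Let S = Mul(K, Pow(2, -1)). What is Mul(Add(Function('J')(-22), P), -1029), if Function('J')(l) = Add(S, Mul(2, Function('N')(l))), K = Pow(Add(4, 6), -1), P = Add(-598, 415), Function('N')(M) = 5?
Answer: Rational(3559311, 20) ≈ 1.7797e+5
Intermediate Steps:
P = -183
K = Rational(1, 10) (K = Pow(10, -1) = Rational(1, 10) ≈ 0.10000)
S = Rational(1, 20) (S = Mul(Rational(1, 10), Pow(2, -1)) = Mul(Rational(1, 10), Rational(1, 2)) = Rational(1, 20) ≈ 0.050000)
Function('J')(l) = Rational(201, 20) (Function('J')(l) = Add(Rational(1, 20), Mul(2, 5)) = Add(Rational(1, 20), 10) = Rational(201, 20))
Mul(Add(Function('J')(-22), P), -1029) = Mul(Add(Rational(201, 20), -183), -1029) = Mul(Rational(-3459, 20), -1029) = Rational(3559311, 20)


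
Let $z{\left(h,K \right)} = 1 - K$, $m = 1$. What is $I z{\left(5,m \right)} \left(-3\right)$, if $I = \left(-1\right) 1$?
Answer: $0$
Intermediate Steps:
$I = -1$
$I z{\left(5,m \right)} \left(-3\right) = - (1 - 1) \left(-3\right) = \left(-1\right) 0 \left(-3\right) = 0 \left(-3\right) = 0$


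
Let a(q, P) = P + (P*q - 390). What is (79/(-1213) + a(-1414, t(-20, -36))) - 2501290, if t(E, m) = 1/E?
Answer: -60689044411/24260 ≈ -2.5016e+6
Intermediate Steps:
a(q, P) = -390 + P + P*q (a(q, P) = P + (-390 + P*q) = -390 + P + P*q)
(79/(-1213) + a(-1414, t(-20, -36))) - 2501290 = (79/(-1213) + (-390 + 1/(-20) - 1414/(-20))) - 2501290 = (-1/1213*79 + (-390 - 1/20 - 1/20*(-1414))) - 2501290 = (-79/1213 + (-390 - 1/20 + 707/10)) - 2501290 = (-79/1213 - 6387/20) - 2501290 = -7749011/24260 - 2501290 = -60689044411/24260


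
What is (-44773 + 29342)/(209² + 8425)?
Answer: -15431/52106 ≈ -0.29615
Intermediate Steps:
(-44773 + 29342)/(209² + 8425) = -15431/(43681 + 8425) = -15431/52106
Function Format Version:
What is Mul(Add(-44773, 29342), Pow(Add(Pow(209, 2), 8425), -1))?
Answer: Rational(-15431, 52106) ≈ -0.29615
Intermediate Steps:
Mul(Add(-44773, 29342), Pow(Add(Pow(209, 2), 8425), -1)) = Mul(-15431, Pow(Add(43681, 8425), -1)) = Mul(-15431, Pow(52106, -1)) = Mul(-15431, Rational(1, 52106)) = Rational(-15431, 52106)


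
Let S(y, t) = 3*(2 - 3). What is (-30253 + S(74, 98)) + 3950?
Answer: -26306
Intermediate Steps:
S(y, t) = -3 (S(y, t) = 3*(-1) = -3)
(-30253 + S(74, 98)) + 3950 = (-30253 - 3) + 3950 = -30256 + 3950 = -26306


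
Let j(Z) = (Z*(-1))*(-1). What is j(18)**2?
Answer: 324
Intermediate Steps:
j(Z) = Z (j(Z) = -Z*(-1) = Z)
j(18)**2 = 18**2 = 324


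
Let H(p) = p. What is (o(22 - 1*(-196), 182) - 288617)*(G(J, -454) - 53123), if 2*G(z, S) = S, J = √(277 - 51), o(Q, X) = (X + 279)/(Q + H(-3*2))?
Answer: 1632145699525/106 ≈ 1.5398e+10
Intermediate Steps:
o(Q, X) = (279 + X)/(-6 + Q) (o(Q, X) = (X + 279)/(Q - 3*2) = (279 + X)/(Q - 6) = (279 + X)/(-6 + Q))
J = √226 ≈ 15.033
G(z, S) = S/2
(o(22 - 1*(-196), 182) - 288617)*(G(J, -454) - 53123) = ((279 + 182)/(-6 + (22 - 1*(-196))) - 288617)*((½)*(-454) - 53123) = (461/(-6 + (22 + 196)) - 288617)*(-227 - 53123) = (461/(-6 + 218) - 288617)*(-53350) = (461/212 - 288617)*(-53350) = -61186343/212*(-53350) = 1632145699525/106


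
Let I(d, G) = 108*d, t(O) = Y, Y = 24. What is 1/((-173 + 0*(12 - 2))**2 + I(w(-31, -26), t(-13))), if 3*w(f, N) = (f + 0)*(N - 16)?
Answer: 1/76801 ≈ 1.3021e-5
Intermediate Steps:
w(f, N) = f*(-16 + N)/3 (w(f, N) = ((f + 0)*(N - 16))/3 = (f*(-16 + N))/3 = f*(-16 + N)/3)
t(O) = 24
1/((-173 + 0*(12 - 2))**2 + I(w(-31, -26), t(-13))) = 1/((-173 + 0*(12 - 2))**2 + 108*((1/3)*(-31)*(-16 - 26))) = 1/((-173 + 0*10)**2 + 108*((1/3)*(-31)*(-42))) = 1/((-173 + 0)**2 + 108*434) = 1/((-173)**2 + 46872) = 1/(29929 + 46872) = 1/76801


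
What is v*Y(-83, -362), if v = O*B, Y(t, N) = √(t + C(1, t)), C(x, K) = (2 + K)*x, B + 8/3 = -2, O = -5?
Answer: 140*I*√41/3 ≈ 298.81*I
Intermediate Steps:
B = -14/3 (B = -8/3 - 2 = -14/3 ≈ -4.6667)
C(x, K) = x*(2 + K)
Y(t, N) = √(2 + 2*t) (Y(t, N) = √(t + 1*(2 + t)) = √(t + (2 + t)) = √(2 + 2*t))
v = 70/3 (v = -5*(-14/3) = 70/3 ≈ 23.333)
v*Y(-83, -362) = 70*√(2 + 2*(-83))/3 = 70*√(2 - 166)/3 = 70*√(-164)/3 = 70*(2*I*√41)/3 = 140*I*√41/3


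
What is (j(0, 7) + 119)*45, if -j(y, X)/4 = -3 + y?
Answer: 5895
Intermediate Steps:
j(y, X) = 12 - 4*y (j(y, X) = -4*(-3 + y) = 12 - 4*y)
(j(0, 7) + 119)*45 = ((12 - 4*0) + 119)*45 = ((12 + 0) + 119)*45 = (12 + 119)*45 = 131*45 = 5895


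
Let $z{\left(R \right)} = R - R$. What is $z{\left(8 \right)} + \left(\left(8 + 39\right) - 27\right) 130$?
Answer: $2600$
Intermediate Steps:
$z{\left(R \right)} = 0$
$z{\left(8 \right)} + \left(\left(8 + 39\right) - 27\right) 130 = 0 + \left(\left(8 + 39\right) - 27\right) 130 = 0 + \left(47 - 27\right) 130 = 0 + 20 \cdot 130 = 0 + 2600 = 2600$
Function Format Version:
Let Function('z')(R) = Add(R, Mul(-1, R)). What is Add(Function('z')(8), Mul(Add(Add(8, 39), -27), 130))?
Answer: 2600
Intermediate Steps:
Function('z')(R) = 0
Add(Function('z')(8), Mul(Add(Add(8, 39), -27), 130)) = Add(0, Mul(Add(Add(8, 39), -27), 130)) = Add(0, Mul(Add(47, -27), 130)) = Add(0, Mul(20, 130)) = Add(0, 2600) = 2600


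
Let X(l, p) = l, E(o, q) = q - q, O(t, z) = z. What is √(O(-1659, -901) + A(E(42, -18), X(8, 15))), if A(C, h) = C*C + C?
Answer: I*√901 ≈ 30.017*I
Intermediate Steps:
E(o, q) = 0
A(C, h) = C + C² (A(C, h) = C² + C = C + C²)
√(O(-1659, -901) + A(E(42, -18), X(8, 15))) = √(-901 + 0*(1 + 0)) = √(-901 + 0*1) = √(-901 + 0) = √(-901) = I*√901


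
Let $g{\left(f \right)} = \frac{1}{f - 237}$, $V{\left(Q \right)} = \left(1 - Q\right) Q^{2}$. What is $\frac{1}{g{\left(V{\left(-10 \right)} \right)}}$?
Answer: $863$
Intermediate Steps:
$V{\left(Q \right)} = Q^{2} \left(1 - Q\right)$
$g{\left(f \right)} = \frac{1}{-237 + f}$
$\frac{1}{g{\left(V{\left(-10 \right)} \right)}} = \frac{1}{\frac{1}{-237 + \left(-10\right)^{2} \left(1 - -10\right)}} = \frac{1}{\frac{1}{-237 + 100 \left(1 + 10\right)}} = \frac{1}{\frac{1}{-237 + 100 \cdot 11}} = \frac{1}{\frac{1}{-237 + 1100}} = \frac{1}{\frac{1}{863}} = 863$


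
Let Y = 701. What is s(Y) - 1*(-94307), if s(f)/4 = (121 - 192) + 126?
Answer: 94527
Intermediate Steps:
s(f) = 220 (s(f) = 4*((121 - 192) + 126) = 4*(-71 + 126) = 4*55 = 220)
s(Y) - 1*(-94307) = 220 - 1*(-94307) = 220 + 94307 = 94527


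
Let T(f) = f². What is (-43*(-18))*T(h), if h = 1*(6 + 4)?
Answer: 77400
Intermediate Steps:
h = 10 (h = 1*10 = 10)
(-43*(-18))*T(h) = -43*(-18)*10² = 774*100 = 77400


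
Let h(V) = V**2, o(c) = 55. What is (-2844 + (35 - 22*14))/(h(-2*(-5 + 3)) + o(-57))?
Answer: -3117/71 ≈ -43.901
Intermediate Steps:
(-2844 + (35 - 22*14))/(h(-2*(-5 + 3)) + o(-57)) = (-2844 + (35 - 22*14))/((-2*(-5 + 3))**2 + 55) = (-2844 + (35 - 308))/((-2*(-2))**2 + 55) = (-2844 - 273)/(4**2 + 55) = -3117/(16 + 55) = -3117/71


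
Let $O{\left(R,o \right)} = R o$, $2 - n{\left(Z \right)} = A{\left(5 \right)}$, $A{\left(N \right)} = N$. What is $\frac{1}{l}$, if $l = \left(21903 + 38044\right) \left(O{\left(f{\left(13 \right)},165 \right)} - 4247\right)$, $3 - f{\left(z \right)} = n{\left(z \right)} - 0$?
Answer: $- \frac{1}{195247379} \approx -5.1217 \cdot 10^{-9}$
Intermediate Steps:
$n{\left(Z \right)} = -3$ ($n{\left(Z \right)} = 2 - 5 = -3$)
$f{\left(z \right)} = 6$ ($f{\left(z \right)} = 3 - \left(-3 - 0\right) = 3 - \left(-3 + 0\right) = 3 - -3 = 3 + 3 = 6$)
$l = -195247379$ ($l = \left(21903 + 38044\right) \left(6 \cdot 165 - 4247\right) = 59947 \left(990 - 4247\right) = 59947 \left(-3257\right) = -195247379$)
$\frac{1}{l} = \frac{1}{-195247379} = - \frac{1}{195247379}$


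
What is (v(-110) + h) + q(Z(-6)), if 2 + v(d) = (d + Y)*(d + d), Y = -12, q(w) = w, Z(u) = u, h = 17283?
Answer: 44115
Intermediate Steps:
v(d) = -2 + 2*d*(-12 + d) (v(d) = -2 + (d - 12)*(d + d) = -2 + (-12 + d)*(2*d) = -2 + 2*d*(-12 + d))
(v(-110) + h) + q(Z(-6)) = ((-2 - 24*(-110) + 2*(-110)²) + 17283) - 6 = ((-2 + 2640 + 2*12100) + 17283) - 6 = ((-2 + 2640 + 24200) + 17283) - 6 = (26838 + 17283) - 6 = 44121 - 6 = 44115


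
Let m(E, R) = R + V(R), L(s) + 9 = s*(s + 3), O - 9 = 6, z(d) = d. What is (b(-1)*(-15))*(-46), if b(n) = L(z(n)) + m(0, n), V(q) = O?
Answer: 2070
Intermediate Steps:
O = 15 (O = 9 + 6 = 15)
L(s) = -9 + s*(3 + s) (L(s) = -9 + s*(s + 3) = -9 + s*(3 + s))
V(q) = 15
m(E, R) = 15 + R (m(E, R) = R + 15 = 15 + R)
b(n) = 6 + n² + 4*n (b(n) = (-9 + n² + 3*n) + (15 + n) = 6 + n² + 4*n)
(b(-1)*(-15))*(-46) = ((6 + (-1)² + 4*(-1))*(-15))*(-46) = ((6 + 1 - 4)*(-15))*(-46) = (3*(-15))*(-46) = -45*(-46) = 2070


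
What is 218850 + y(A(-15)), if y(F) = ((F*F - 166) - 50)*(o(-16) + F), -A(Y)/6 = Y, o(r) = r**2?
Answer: 2946714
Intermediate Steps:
A(Y) = -6*Y
y(F) = (-216 + F**2)*(256 + F) (y(F) = ((F*F - 166) - 50)*((-16)**2 + F) = ((F**2 - 166) - 50)*(256 + F) = ((-166 + F**2) - 50)*(256 + F) = (-216 + F**2)*(256 + F))
218850 + y(A(-15)) = 218850 + (-55296 + (-6*(-15))**3 - (-1296)*(-15) + 256*(-6*(-15))**2) = 218850 + (-55296 + 90**3 - 216*90 + 256*90**2) = 218850 + (-55296 + 729000 - 19440 + 256*8100) = 218850 + (-55296 + 729000 - 19440 + 2073600) = 218850 + 2727864 = 2946714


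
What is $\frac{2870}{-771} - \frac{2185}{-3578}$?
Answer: $- \frac{8584225}{2758638} \approx -3.1118$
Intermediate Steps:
$\frac{2870}{-771} - \frac{2185}{-3578} = 2870 \left(- \frac{1}{771}\right) - - \frac{2185}{3578} = - \frac{2870}{771} + \frac{2185}{3578} = - \frac{8584225}{2758638}$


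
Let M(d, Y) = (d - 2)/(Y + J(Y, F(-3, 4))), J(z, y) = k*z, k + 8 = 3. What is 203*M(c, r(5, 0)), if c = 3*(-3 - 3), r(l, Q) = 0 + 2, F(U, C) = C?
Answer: 1015/2 ≈ 507.50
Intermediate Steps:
k = -5 (k = -8 + 3 = -5)
J(z, y) = -5*z
r(l, Q) = 2
c = -18 (c = 3*(-6) = -18)
M(d, Y) = -(-2 + d)/(4*Y) (M(d, Y) = (d - 2)/(Y - 5*Y) = (-2 + d)/((-4*Y)) = (-2 + d)*(-1/(4*Y)) = -(-2 + d)/(4*Y))
203*M(c, r(5, 0)) = 203*((1/4)*(2 - 1*(-18))/2) = 203*((1/4)*(1/2)*(2 + 18)) = 203*((1/4)*(1/2)*20) = 203*(5/2) = 1015/2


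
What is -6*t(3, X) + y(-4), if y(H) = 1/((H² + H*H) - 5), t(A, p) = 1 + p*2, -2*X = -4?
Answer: -809/27 ≈ -29.963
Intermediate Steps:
X = 2 (X = -½*(-4) = 2)
t(A, p) = 1 + 2*p
y(H) = 1/(-5 + 2*H²) (y(H) = 1/((H² + H²) - 5) = 1/(2*H² - 5) = 1/(-5 + 2*H²))
-6*t(3, X) + y(-4) = -6*(1 + 2*2) + 1/(-5 + 2*(-4)²) = -6*(1 + 4) + 1/(-5 + 2*16) = -6*5 + 1/(-5 + 32) = -30 + 1/27 = -809/27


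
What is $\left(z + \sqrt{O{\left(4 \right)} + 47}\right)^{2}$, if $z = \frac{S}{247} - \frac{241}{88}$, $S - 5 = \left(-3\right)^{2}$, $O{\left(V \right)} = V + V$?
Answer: $\frac{29383260305}{472453696} - \frac{58295 \sqrt{55}}{10868} \approx 22.413$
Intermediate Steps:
$O{\left(V \right)} = 2 V$
$S = 14$ ($S = 5 + \left(-3\right)^{2} = 5 + 9 = 14$)
$z = - \frac{58295}{21736}$ ($z = \frac{14}{247} - \frac{241}{88} = - \frac{58295}{21736} \approx -2.682$)
$\left(z + \sqrt{O{\left(4 \right)} + 47}\right)^{2} = \left(- \frac{58295}{21736} + \sqrt{2 \cdot 4 + 47}\right)^{2} = \left(- \frac{58295}{21736} + \sqrt{8 + 47}\right)^{2} = \left(- \frac{58295}{21736} + \sqrt{55}\right)^{2}$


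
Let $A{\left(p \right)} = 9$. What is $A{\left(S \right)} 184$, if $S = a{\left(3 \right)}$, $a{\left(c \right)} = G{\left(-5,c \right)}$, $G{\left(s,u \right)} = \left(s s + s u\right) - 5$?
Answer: $1656$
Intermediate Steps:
$G{\left(s,u \right)} = -5 + s^{2} + s u$ ($G{\left(s,u \right)} = \left(s^{2} + s u\right) - 5 = -5 + s^{2} + s u$)
$a{\left(c \right)} = 20 - 5 c$ ($a{\left(c \right)} = -5 + \left(-5\right)^{2} - 5 c = -5 + 25 - 5 c = 20 - 5 c$)
$S = 5$ ($S = 20 - 15 = 5$)
$A{\left(S \right)} 184 = 9 \cdot 184 = 1656$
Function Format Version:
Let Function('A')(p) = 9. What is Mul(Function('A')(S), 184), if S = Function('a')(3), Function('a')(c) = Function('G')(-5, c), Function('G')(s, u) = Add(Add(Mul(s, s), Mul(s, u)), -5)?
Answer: 1656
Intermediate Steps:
Function('G')(s, u) = Add(-5, Pow(s, 2), Mul(s, u)) (Function('G')(s, u) = Add(Add(Pow(s, 2), Mul(s, u)), -5) = Add(-5, Pow(s, 2), Mul(s, u)))
Function('a')(c) = Add(20, Mul(-5, c)) (Function('a')(c) = Add(-5, Pow(-5, 2), Mul(-5, c)) = Add(-5, 25, Mul(-5, c)) = Add(20, Mul(-5, c)))
S = 5 (S = Add(20, Mul(-5, 3)) = Add(20, -15) = 5)
Mul(Function('A')(S), 184) = Mul(9, 184) = 1656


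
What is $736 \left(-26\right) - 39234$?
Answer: $-58370$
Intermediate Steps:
$736 \left(-26\right) - 39234 = -19136 - 39234 = -58370$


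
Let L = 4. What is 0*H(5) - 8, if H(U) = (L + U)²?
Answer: -8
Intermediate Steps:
H(U) = (4 + U)²
0*H(5) - 8 = 0*(4 + 5)² - 8 = 0*9² - 8 = 0*81 - 8 = 0 - 8 = -8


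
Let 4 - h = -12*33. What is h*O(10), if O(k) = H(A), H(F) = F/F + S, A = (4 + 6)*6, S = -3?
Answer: -800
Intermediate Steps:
h = 400 (h = 4 - (-12)*33 = 4 - 1*(-396) = 4 + 396 = 400)
A = 60 (A = 10*6 = 60)
H(F) = -2 (H(F) = F/F - 3 = 1 - 3 = -2)
O(k) = -2
h*O(10) = 400*(-2) = -800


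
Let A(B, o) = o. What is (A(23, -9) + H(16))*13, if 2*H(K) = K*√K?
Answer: 299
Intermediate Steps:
H(K) = K^(3/2)/2 (H(K) = (K*√K)/2 = K^(3/2)/2)
(A(23, -9) + H(16))*13 = (-9 + 16^(3/2)/2)*13 = (-9 + (½)*64)*13 = (-9 + 32)*13 = 23*13 = 299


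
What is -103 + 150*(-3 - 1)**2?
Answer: 2297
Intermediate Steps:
-103 + 150*(-3 - 1)**2 = -103 + 150*(-4)**2 = -103 + 150*16 = -103 + 2400 = 2297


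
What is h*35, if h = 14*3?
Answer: 1470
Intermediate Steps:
h = 42
h*35 = 42*35 = 1470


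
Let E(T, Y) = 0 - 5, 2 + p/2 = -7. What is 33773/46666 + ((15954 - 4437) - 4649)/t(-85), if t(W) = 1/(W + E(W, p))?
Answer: -28845154147/46666 ≈ -6.1812e+5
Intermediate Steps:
p = -18 (p = -4 + 2*(-7) = -4 - 14 = -18)
E(T, Y) = -5
t(W) = 1/(-5 + W) (t(W) = 1/(W - 5) = 1/(-5 + W))
33773/46666 + ((15954 - 4437) - 4649)/t(-85) = 33773/46666 + ((15954 - 4437) - 4649)/(1/(-5 - 85)) = 33773*(1/46666) + (11517 - 4649)/(1/(-90)) = 33773/46666 + 6868/(-1/90) = 33773/46666 + 6868*(-90) = 33773/46666 - 618120 = -28845154147/46666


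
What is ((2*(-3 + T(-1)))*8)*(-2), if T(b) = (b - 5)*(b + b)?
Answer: -288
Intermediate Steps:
T(b) = 2*b*(-5 + b) (T(b) = (-5 + b)*(2*b) = 2*b*(-5 + b))
((2*(-3 + T(-1)))*8)*(-2) = ((2*(-3 + 2*(-1)*(-5 - 1)))*8)*(-2) = ((2*(-3 + 2*(-1)*(-6)))*8)*(-2) = ((2*(-3 + 12))*8)*(-2) = ((2*9)*8)*(-2) = (18*8)*(-2) = 144*(-2) = -288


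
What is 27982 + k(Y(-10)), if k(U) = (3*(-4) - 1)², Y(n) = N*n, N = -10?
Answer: 28151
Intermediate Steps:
Y(n) = -10*n
k(U) = 169 (k(U) = (-12 - 1)² = (-13)² = 169)
27982 + k(Y(-10)) = 27982 + 169 = 28151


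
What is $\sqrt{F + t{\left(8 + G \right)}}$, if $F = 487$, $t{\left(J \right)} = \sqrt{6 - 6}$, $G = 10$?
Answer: $\sqrt{487} \approx 22.068$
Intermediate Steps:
$t{\left(J \right)} = 0$ ($t{\left(J \right)} = \sqrt{0} = 0$)
$\sqrt{F + t{\left(8 + G \right)}} = \sqrt{487 + 0} = \sqrt{487}$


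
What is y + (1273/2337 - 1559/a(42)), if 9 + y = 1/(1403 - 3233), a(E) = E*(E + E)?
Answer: -392546603/44117640 ≈ -8.8977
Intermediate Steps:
a(E) = 2*E**2 (a(E) = E*(2*E) = 2*E**2)
y = -16471/1830 (y = -9 + 1/(1403 - 3233) = -9 + 1/(-1830) = -9 - 1/1830 = -16471/1830 ≈ -9.0005)
y + (1273/2337 - 1559/a(42)) = -16471/1830 + (1273/2337 - 1559/(2*42**2)) = -16471/1830 + (1273*(1/2337) - 1559/(2*1764)) = -16471/1830 + (67/123 - 1559/3528) = -16471/1830 + 14873/144648 = -392546603/44117640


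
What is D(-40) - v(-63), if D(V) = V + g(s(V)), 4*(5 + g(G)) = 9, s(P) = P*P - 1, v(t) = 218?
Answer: -1043/4 ≈ -260.75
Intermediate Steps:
s(P) = -1 + P**2 (s(P) = P**2 - 1 = -1 + P**2)
g(G) = -11/4 (g(G) = -5 + (1/4)*9 = -5 + 9/4 = -11/4)
D(V) = -11/4 + V (D(V) = V - 11/4 = -11/4 + V)
D(-40) - v(-63) = (-11/4 - 40) - 1*218 = -171/4 - 218 = -1043/4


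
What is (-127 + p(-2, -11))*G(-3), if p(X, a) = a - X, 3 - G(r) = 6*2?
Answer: 1224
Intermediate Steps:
G(r) = -9 (G(r) = 3 - 6*2 = 3 - 1*12 = 3 - 12 = -9)
(-127 + p(-2, -11))*G(-3) = (-127 + (-11 - 1*(-2)))*(-9) = (-127 + (-11 + 2))*(-9) = (-127 - 9)*(-9) = -136*(-9) = 1224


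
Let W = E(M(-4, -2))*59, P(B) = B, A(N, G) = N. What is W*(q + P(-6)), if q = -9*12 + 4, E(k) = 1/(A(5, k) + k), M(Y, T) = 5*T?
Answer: 1298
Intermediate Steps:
E(k) = 1/(5 + k)
W = -59/5 (W = 59/(5 + 5*(-2)) = 59/(5 - 10) = 59/(-5) = -⅕*59 = -59/5 ≈ -11.800)
q = -104 (q = -108 + 4 = -104)
W*(q + P(-6)) = -59*(-104 - 6)/5 = -59/5*(-110) = 1298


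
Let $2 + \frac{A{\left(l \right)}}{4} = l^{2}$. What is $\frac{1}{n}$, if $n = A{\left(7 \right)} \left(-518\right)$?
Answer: $- \frac{1}{97384} \approx -1.0269 \cdot 10^{-5}$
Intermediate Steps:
$A{\left(l \right)} = -8 + 4 l^{2}$
$n = -97384$ ($n = \left(-8 + 4 \cdot 7^{2}\right) \left(-518\right) = \left(-8 + 4 \cdot 49\right) \left(-518\right) = \left(-8 + 196\right) \left(-518\right) = 188 \left(-518\right) = -97384$)
$\frac{1}{n} = \frac{1}{-97384} = - \frac{1}{97384}$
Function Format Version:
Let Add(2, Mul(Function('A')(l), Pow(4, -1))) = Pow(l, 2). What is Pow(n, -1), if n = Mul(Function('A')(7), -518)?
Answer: Rational(-1, 97384) ≈ -1.0269e-5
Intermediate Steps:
Function('A')(l) = Add(-8, Mul(4, Pow(l, 2)))
n = -97384 (n = Mul(Add(-8, Mul(4, Pow(7, 2))), -518) = Mul(Add(-8, Mul(4, 49)), -518) = Mul(Add(-8, 196), -518) = Mul(188, -518) = -97384)
Pow(n, -1) = Pow(-97384, -1) = Rational(-1, 97384)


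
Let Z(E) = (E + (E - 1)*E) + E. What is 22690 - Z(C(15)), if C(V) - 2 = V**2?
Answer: -29066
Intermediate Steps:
C(V) = 2 + V**2
Z(E) = 2*E + E*(-1 + E) (Z(E) = (E + (-1 + E)*E) + E = (E + E*(-1 + E)) + E = 2*E + E*(-1 + E))
22690 - Z(C(15)) = 22690 - (2 + 15**2)*(1 + (2 + 15**2)) = 22690 - (2 + 225)*(1 + (2 + 225)) = 22690 - 227*(1 + 227) = 22690 - 227*228 = 22690 - 1*51756 = 22690 - 51756 = -29066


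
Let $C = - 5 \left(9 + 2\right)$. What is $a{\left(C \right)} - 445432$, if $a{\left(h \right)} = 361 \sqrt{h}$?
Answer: $-445432 + 361 i \sqrt{55} \approx -4.4543 \cdot 10^{5} + 2677.2 i$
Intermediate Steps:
$C = -55$ ($C = \left(-5\right) 11 = -55$)
$a{\left(C \right)} - 445432 = 361 \sqrt{-55} - 445432 = 361 i \sqrt{55} - 445432 = -445432 + 361 i \sqrt{55}$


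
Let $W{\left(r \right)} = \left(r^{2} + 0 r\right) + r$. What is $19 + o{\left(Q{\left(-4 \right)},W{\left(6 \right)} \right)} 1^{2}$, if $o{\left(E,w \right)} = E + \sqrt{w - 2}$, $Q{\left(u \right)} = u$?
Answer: $15 + 2 \sqrt{10} \approx 21.325$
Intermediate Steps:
$W{\left(r \right)} = r + r^{2}$ ($W{\left(r \right)} = \left(r^{2} + 0\right) + r = r^{2} + r = r + r^{2}$)
$o{\left(E,w \right)} = E + \sqrt{-2 + w}$
$19 + o{\left(Q{\left(-4 \right)},W{\left(6 \right)} \right)} 1^{2} = 19 + \left(-4 + \sqrt{-2 + 6 \left(1 + 6\right)}\right) 1^{2} = 19 + \left(-4 + \sqrt{-2 + 6 \cdot 7}\right) 1 = 19 + \left(-4 + \sqrt{-2 + 42}\right) 1 = 19 + \left(-4 + \sqrt{40}\right) 1 = 19 + \left(-4 + 2 \sqrt{10}\right) 1 = 19 - \left(4 - 2 \sqrt{10}\right) = 15 + 2 \sqrt{10}$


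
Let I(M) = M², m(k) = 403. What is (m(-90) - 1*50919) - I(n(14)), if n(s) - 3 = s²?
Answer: -90117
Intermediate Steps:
n(s) = 3 + s²
(m(-90) - 1*50919) - I(n(14)) = (403 - 1*50919) - (3 + 14²)² = (403 - 50919) - (3 + 196)² = -50516 - 1*199² = -50516 - 1*39601 = -50516 - 39601 = -90117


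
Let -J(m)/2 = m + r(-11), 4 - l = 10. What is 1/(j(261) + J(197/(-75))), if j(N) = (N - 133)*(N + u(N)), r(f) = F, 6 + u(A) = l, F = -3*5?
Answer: 75/2393044 ≈ 3.1341e-5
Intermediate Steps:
l = -6 (l = 4 - 1*10 = 4 - 10 = -6)
F = -15
u(A) = -12 (u(A) = -6 - 6 = -12)
r(f) = -15
j(N) = (-133 + N)*(-12 + N) (j(N) = (N - 133)*(N - 12) = (-133 + N)*(-12 + N))
J(m) = 30 - 2*m (J(m) = -2*(m - 15) = -2*(-15 + m) = 30 - 2*m)
1/(j(261) + J(197/(-75))) = 1/((1596 + 261² - 145*261) + (30 - 394/(-75))) = 1/((1596 + 68121 - 37845) + (30 - 394*(-1)/75)) = 1/(31872 + (30 - 2*(-197/75))) = 1/(31872 + (30 + 394/75)) = 1/(31872 + 2644/75) = 1/(2393044/75) = 75/2393044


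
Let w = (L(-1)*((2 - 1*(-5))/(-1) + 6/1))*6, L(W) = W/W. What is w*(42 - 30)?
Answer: -72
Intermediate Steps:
L(W) = 1
w = -6 (w = (1*((2 - 1*(-5))/(-1) + 6/1))*6 = (1*((2 + 5)*(-1) + 6*1))*6 = (1*(7*(-1) + 6))*6 = (1*(-7 + 6))*6 = (1*(-1))*6 = -1*6 = -6)
w*(42 - 30) = -6*(42 - 30) = -6*12 = -72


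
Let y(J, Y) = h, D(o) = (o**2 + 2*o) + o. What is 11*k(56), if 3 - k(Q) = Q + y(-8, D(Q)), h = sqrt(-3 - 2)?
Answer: -583 - 11*I*sqrt(5) ≈ -583.0 - 24.597*I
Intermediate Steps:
h = I*sqrt(5) (h = sqrt(-5) = I*sqrt(5) ≈ 2.2361*I)
D(o) = o**2 + 3*o
y(J, Y) = I*sqrt(5)
k(Q) = 3 - Q - I*sqrt(5) (k(Q) = 3 - (Q + I*sqrt(5)) = 3 + (-Q - I*sqrt(5)) = 3 - Q - I*sqrt(5))
11*k(56) = 11*(3 - 1*56 - I*sqrt(5)) = 11*(3 - 56 - I*sqrt(5)) = 11*(-53 - I*sqrt(5)) = -583 - 11*I*sqrt(5)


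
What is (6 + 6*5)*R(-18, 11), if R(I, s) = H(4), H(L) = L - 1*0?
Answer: 144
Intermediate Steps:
H(L) = L (H(L) = L + 0 = L)
R(I, s) = 4
(6 + 6*5)*R(-18, 11) = (6 + 6*5)*4 = (6 + 30)*4 = 36*4 = 144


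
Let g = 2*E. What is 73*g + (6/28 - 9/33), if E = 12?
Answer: 269799/154 ≈ 1751.9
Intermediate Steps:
g = 24 (g = 2*12 = 24)
73*g + (6/28 - 9/33) = 73*24 + (6/28 - 9/33) = 1752 + (6*(1/28) - 9*1/33) = 1752 + (3/14 - 3/11) = 1752 - 9/154 = 269799/154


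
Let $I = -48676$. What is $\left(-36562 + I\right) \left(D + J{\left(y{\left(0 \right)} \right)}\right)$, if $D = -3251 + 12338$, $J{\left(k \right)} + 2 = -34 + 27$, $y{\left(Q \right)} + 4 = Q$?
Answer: $-773790564$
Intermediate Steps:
$y{\left(Q \right)} = -4 + Q$
$J{\left(k \right)} = -9$ ($J{\left(k \right)} = -2 + \left(-34 + 27\right) = -2 - 7 = -9$)
$D = 9087$
$\left(-36562 + I\right) \left(D + J{\left(y{\left(0 \right)} \right)}\right) = \left(-36562 - 48676\right) \left(9087 - 9\right) = \left(-85238\right) 9078 = -773790564$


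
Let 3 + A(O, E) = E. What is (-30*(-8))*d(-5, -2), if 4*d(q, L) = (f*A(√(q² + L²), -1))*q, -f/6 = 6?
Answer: -43200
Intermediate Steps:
f = -36 (f = -6*6 = -36)
A(O, E) = -3 + E
d(q, L) = 36*q (d(q, L) = ((-36*(-3 - 1))*q)/4 = ((-36*(-4))*q)/4 = (144*q)/4 = 36*q)
(-30*(-8))*d(-5, -2) = (-30*(-8))*(36*(-5)) = 240*(-180) = -43200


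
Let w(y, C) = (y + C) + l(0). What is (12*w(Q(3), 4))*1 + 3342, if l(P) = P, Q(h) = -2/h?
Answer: 3382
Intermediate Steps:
w(y, C) = C + y (w(y, C) = (y + C) + 0 = (C + y) + 0 = C + y)
(12*w(Q(3), 4))*1 + 3342 = (12*(4 - 2/3))*1 + 3342 = (12*(10/3))*1 + 3342 = 40*1 + 3342 = 40 + 3342 = 3382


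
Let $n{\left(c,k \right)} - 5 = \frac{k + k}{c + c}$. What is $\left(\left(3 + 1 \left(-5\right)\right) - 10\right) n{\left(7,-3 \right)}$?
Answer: $- \frac{384}{7} \approx -54.857$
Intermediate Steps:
$n{\left(c,k \right)} = 5 + \frac{k}{c}$ ($n{\left(c,k \right)} = 5 + \frac{k + k}{c + c} = 5 + \frac{2 k}{2 c} = 5 + 2 k \frac{1}{2 c} = 5 + \frac{k}{c}$)
$\left(\left(3 + 1 \left(-5\right)\right) - 10\right) n{\left(7,-3 \right)} = \left(\left(3 + 1 \left(-5\right)\right) - 10\right) \left(5 - \frac{3}{7}\right) = \left(\left(3 - 5\right) - 10\right) \left(5 - \frac{3}{7}\right) = \left(-2 - 10\right) \left(5 - \frac{3}{7}\right) = \left(-12\right) \frac{32}{7} = - \frac{384}{7}$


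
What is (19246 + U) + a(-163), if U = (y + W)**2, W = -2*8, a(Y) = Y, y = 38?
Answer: 19567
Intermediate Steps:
W = -16
U = 484 (U = (38 - 16)**2 = 22**2 = 484)
(19246 + U) + a(-163) = (19246 + 484) - 163 = 19730 - 163 = 19567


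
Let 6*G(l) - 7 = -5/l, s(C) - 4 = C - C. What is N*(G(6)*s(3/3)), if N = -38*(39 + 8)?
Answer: -66082/9 ≈ -7342.4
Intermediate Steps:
N = -1786 (N = -38*47 = -1786)
s(C) = 4 (s(C) = 4 + (C - C) = 4 + 0 = 4)
G(l) = 7/6 - 5/(6*l) (G(l) = 7/6 + (-5/l)/6 = 7/6 - 5/(6*l))
N*(G(6)*s(3/3)) = -1786*(⅙)*(-5 + 7*6)/6*4 = -1786*(⅙)*(⅙)*(-5 + 42)*4 = -1786*(⅙)*(⅙)*37*4 = -33041*4/18 = -1786*37/9 = -66082/9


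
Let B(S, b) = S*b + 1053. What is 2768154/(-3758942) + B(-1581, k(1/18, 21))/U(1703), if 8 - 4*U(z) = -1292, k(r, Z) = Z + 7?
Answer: -16334232858/122165615 ≈ -133.71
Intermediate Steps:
k(r, Z) = 7 + Z
B(S, b) = 1053 + S*b
U(z) = 325 (U(z) = 2 - 1/4*(-1292) = 2 + 323 = 325)
2768154/(-3758942) + B(-1581, k(1/18, 21))/U(1703) = 2768154/(-3758942) + (1053 - 1581*(7 + 21))/325 = 2768154*(-1/3758942) + (1053 - 1581*28)*(1/325) = -1384077/1879471 + (1053 - 44268)*(1/325) = -1384077/1879471 - 43215*1/325 = -1384077/1879471 - 8643/65 = -16334232858/122165615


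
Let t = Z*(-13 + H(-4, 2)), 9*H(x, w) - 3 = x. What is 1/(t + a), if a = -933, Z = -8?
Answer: -9/7453 ≈ -0.0012076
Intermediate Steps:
H(x, w) = 1/3 + x/9
t = 944/9 (t = -8*(-13 + (1/3 + (1/9)*(-4))) = -8*(-13 + (1/3 - 4/9)) = -8*(-13 - 1/9) = -8*(-118/9) = 944/9 ≈ 104.89)
1/(t + a) = 1/(944/9 - 933) = 1/(-7453/9) = -9/7453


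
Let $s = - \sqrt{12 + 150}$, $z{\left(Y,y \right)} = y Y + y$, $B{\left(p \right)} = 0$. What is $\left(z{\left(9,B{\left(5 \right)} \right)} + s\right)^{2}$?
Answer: $162$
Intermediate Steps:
$z{\left(Y,y \right)} = y + Y y$ ($z{\left(Y,y \right)} = Y y + y = y + Y y$)
$s = - 9 \sqrt{2}$ ($s = - \sqrt{162} = - 9 \sqrt{2} \approx -12.728$)
$\left(z{\left(9,B{\left(5 \right)} \right)} + s\right)^{2} = \left(0 \left(1 + 9\right) - 9 \sqrt{2}\right)^{2} = \left(0 \cdot 10 - 9 \sqrt{2}\right)^{2} = \left(0 - 9 \sqrt{2}\right)^{2} = \left(- 9 \sqrt{2}\right)^{2} = 162$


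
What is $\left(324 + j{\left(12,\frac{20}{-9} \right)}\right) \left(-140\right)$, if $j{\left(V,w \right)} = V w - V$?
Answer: $- \frac{119840}{3} \approx -39947.0$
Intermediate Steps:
$j{\left(V,w \right)} = - V + V w$
$\left(324 + j{\left(12,\frac{20}{-9} \right)}\right) \left(-140\right) = \left(324 + 12 \left(-1 + \frac{20}{-9}\right)\right) \left(-140\right) = \left(324 + 12 \left(-1 + 20 \left(- \frac{1}{9}\right)\right)\right) \left(-140\right) = \left(324 + 12 \left(-1 - \frac{20}{9}\right)\right) \left(-140\right) = \left(324 + 12 \left(- \frac{29}{9}\right)\right) \left(-140\right) = \left(324 - \frac{116}{3}\right) \left(-140\right) = \frac{856}{3} \left(-140\right) = - \frac{119840}{3}$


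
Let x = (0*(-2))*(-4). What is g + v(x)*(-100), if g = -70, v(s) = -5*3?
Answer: 1430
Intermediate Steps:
x = 0 (x = 0*(-4) = 0)
v(s) = -15
g + v(x)*(-100) = -70 - 15*(-100) = -70 + 1500 = 1430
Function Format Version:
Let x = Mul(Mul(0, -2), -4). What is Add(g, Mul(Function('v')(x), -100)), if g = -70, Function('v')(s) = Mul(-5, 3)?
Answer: 1430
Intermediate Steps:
x = 0 (x = Mul(0, -4) = 0)
Function('v')(s) = -15
Add(g, Mul(Function('v')(x), -100)) = Add(-70, Mul(-15, -100)) = Add(-70, 1500) = 1430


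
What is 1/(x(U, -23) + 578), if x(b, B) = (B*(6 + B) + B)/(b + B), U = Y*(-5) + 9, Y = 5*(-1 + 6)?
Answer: 139/79974 ≈ 0.0017381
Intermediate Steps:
Y = 25 (Y = 5*5 = 25)
U = -116 (U = 25*(-5) + 9 = -125 + 9 = -116)
x(b, B) = (B + B*(6 + B))/(B + b)
1/(x(U, -23) + 578) = 1/(-23*(7 - 23)/(-23 - 116) + 578) = 1/(-23*(-16)/(-139) + 578) = 1/(-23*(-1/139)*(-16) + 578) = 1/(-368/139 + 578) = 1/(79974/139) = 139/79974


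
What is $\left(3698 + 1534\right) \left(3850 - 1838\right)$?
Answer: $10526784$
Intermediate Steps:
$\left(3698 + 1534\right) \left(3850 - 1838\right) = 5232 \cdot 2012 = 10526784$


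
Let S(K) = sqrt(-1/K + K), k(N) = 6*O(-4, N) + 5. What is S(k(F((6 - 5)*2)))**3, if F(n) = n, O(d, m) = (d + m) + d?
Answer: -7680*I*sqrt(465)/961 ≈ -172.33*I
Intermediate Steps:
O(d, m) = m + 2*d
k(N) = -43 + 6*N (k(N) = 6*(N + 2*(-4)) + 5 = 6*(N - 8) + 5 = 6*(-8 + N) + 5 = (-48 + 6*N) + 5 = -43 + 6*N)
S(K) = sqrt(K - 1/K)
S(k(F((6 - 5)*2)))**3 = (sqrt((-43 + 6*((6 - 5)*2)) - 1/(-43 + 6*((6 - 5)*2))))**3 = (sqrt((-43 + 6*(1*2)) - 1/(-43 + 6*(1*2))))**3 = (sqrt((-43 + 6*2) - 1/(-43 + 6*2)))**3 = (sqrt((-43 + 12) - 1/(-43 + 12)))**3 = (sqrt(-31 - 1/(-31)))**3 = (sqrt(-31 - 1*(-1/31)))**3 = (sqrt(-31 + 1/31))**3 = (sqrt(-960/31))**3 = (8*I*sqrt(465)/31)**3 = -7680*I*sqrt(465)/961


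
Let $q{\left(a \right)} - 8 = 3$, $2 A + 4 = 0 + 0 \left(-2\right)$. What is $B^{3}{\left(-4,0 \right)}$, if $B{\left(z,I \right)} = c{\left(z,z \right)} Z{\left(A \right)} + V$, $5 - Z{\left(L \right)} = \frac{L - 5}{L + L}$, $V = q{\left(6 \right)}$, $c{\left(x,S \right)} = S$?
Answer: $-8$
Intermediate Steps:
$A = -2$ ($A = -2 + \frac{0 + 0 \left(-2\right)}{2} = -2 + \frac{0 + 0}{2} = -2 + \frac{1}{2} \cdot 0 = -2 + 0 = -2$)
$q{\left(a \right)} = 11$ ($q{\left(a \right)} = 8 + 3 = 11$)
$V = 11$
$Z{\left(L \right)} = 5 - \frac{-5 + L}{2 L}$ ($Z{\left(L \right)} = 5 - \frac{L - 5}{L + L} = 5 - \frac{-5 + L}{2 L}$)
$B{\left(z,I \right)} = 11 + \frac{13 z}{4}$ ($B{\left(z,I \right)} = z \frac{5 + 9 \left(-2\right)}{2 \left(-2\right)} + 11 = z \frac{1}{2} \left(- \frac{1}{2}\right) \left(5 - 18\right) + 11 = z \frac{1}{2} \left(- \frac{1}{2}\right) \left(-13\right) + 11 = z \frac{13}{4} + 11 = \frac{13 z}{4} + 11 = 11 + \frac{13 z}{4}$)
$B^{3}{\left(-4,0 \right)} = \left(11 + \frac{13}{4} \left(-4\right)\right)^{3} = \left(11 - 13\right)^{3} = \left(-2\right)^{3} = -8$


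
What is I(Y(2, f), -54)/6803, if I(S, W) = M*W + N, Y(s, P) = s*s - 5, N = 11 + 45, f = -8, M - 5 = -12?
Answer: 434/6803 ≈ 0.063795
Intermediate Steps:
M = -7 (M = 5 - 12 = -7)
N = 56
Y(s, P) = -5 + s² (Y(s, P) = s² - 5 = -5 + s²)
I(S, W) = 56 - 7*W (I(S, W) = -7*W + 56 = 56 - 7*W)
I(Y(2, f), -54)/6803 = (56 - 7*(-54))/6803 = (56 + 378)*(1/6803) = 434*(1/6803) = 434/6803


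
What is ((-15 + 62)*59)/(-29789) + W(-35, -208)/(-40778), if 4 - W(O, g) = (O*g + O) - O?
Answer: 51833685/607367921 ≈ 0.085341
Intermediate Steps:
W(O, g) = 4 - O*g (W(O, g) = 4 - ((O*g + O) - O) = 4 - ((O + O*g) - O) = 4 - O*g)
((-15 + 62)*59)/(-29789) + W(-35, -208)/(-40778) = ((-15 + 62)*59)/(-29789) + (4 - 1*(-35)*(-208))/(-40778) = (47*59)*(-1/29789) + (4 - 7280)*(-1/40778) = 2773*(-1/29789) - 7276*(-1/40778) = -2773/29789 + 3638/20389 = 51833685/607367921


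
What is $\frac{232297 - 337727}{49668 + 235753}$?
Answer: $- \frac{105430}{285421} \approx -0.36938$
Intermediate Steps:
$\frac{232297 - 337727}{49668 + 235753} = - \frac{105430}{285421}$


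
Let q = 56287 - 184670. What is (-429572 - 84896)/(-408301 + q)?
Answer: 128617/134171 ≈ 0.95860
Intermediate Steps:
q = -128383
(-429572 - 84896)/(-408301 + q) = (-429572 - 84896)/(-408301 - 128383) = -514468/(-536684) = -514468*(-1/536684) = 128617/134171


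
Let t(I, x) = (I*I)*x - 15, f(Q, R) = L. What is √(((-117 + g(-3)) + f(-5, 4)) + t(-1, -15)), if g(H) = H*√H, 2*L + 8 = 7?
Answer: √(-590 - 12*I*√3)/2 ≈ 0.21389 - 12.147*I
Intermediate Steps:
L = -½ (L = -4 + (½)*7 = -4 + 7/2 = -½ ≈ -0.50000)
f(Q, R) = -½
t(I, x) = -15 + x*I² (t(I, x) = I²*x - 15 = x*I² - 15 = -15 + x*I²)
g(H) = H^(3/2)
√(((-117 + g(-3)) + f(-5, 4)) + t(-1, -15)) = √(((-117 + (-3)^(3/2)) - ½) + (-15 - 15*(-1)²)) = √(((-117 - 3*I*√3) - ½) + (-15 - 15*1)) = √((-235/2 - 3*I*√3) + (-15 - 15)) = √((-235/2 - 3*I*√3) - 30) = √(-295/2 - 3*I*√3)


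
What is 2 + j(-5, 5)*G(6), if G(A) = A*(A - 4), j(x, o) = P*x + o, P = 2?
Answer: -58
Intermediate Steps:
j(x, o) = o + 2*x (j(x, o) = 2*x + o = o + 2*x)
G(A) = A*(-4 + A)
2 + j(-5, 5)*G(6) = 2 + (5 + 2*(-5))*(6*(-4 + 6)) = 2 + (5 - 10)*(6*2) = 2 - 5*12 = 2 - 60 = -58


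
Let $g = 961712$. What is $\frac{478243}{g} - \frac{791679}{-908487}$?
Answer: $\frac{398614914263}{291234283248} \approx 1.3687$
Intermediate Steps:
$\frac{478243}{g} - \frac{791679}{-908487} = \frac{478243}{961712} - \frac{791679}{-908487} = 478243 \cdot \frac{1}{961712} - - \frac{263893}{302829} = \frac{478243}{961712} + \frac{263893}{302829} = \frac{398614914263}{291234283248}$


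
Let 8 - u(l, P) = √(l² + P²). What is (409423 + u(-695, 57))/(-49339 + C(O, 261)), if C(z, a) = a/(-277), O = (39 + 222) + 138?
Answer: -113412387/13667164 + 277*√486274/13667164 ≈ -8.2840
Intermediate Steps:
O = 399 (O = 261 + 138 = 399)
C(z, a) = -a/277 (C(z, a) = a*(-1/277) = -a/277)
u(l, P) = 8 - √(P² + l²) (u(l, P) = 8 - √(l² + P²) = 8 - √(P² + l²))
(409423 + u(-695, 57))/(-49339 + C(O, 261)) = (409423 + (8 - √(57² + (-695)²)))/(-49339 - 1/277*261) = (409423 + (8 - √(3249 + 483025)))/(-49339 - 261/277) = (409423 + (8 - √486274))/(-13667164/277) = (409431 - √486274)*(-277/13667164) = -113412387/13667164 + 277*√486274/13667164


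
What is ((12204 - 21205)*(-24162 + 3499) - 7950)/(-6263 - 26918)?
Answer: -185979713/33181 ≈ -5605.0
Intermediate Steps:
((12204 - 21205)*(-24162 + 3499) - 7950)/(-6263 - 26918) = (-9001*(-20663) - 7950)/(-33181) = (185987663 - 7950)*(-1/33181) = 185979713*(-1/33181) = -185979713/33181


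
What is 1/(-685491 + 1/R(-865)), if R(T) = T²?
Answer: -748225/512901503474 ≈ -1.4588e-6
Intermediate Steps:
1/(-685491 + 1/R(-865)) = 1/(-685491 + 1/((-865)²)) = 1/(-685491 + 1/748225) = 1/(-512901503474/748225) = -748225/512901503474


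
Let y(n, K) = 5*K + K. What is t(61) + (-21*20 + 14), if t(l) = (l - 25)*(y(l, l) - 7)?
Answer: 12518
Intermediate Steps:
y(n, K) = 6*K
t(l) = (-25 + l)*(-7 + 6*l) (t(l) = (l - 25)*(6*l - 7) = (-25 + l)*(-7 + 6*l))
t(61) + (-21*20 + 14) = (175 - 157*61 + 6*61**2) + (-21*20 + 14) = (175 - 9577 + 6*3721) + (-420 + 14) = (175 - 9577 + 22326) - 406 = 12924 - 406 = 12518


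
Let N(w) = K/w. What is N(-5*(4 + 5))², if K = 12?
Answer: 16/225 ≈ 0.071111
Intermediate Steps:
N(w) = 12/w
N(-5*(4 + 5))² = (12/((-5*(4 + 5))))² = (12/((-5*9)))² = (12/(-45))² = (12*(-1/45))² = (-4/15)² = 16/225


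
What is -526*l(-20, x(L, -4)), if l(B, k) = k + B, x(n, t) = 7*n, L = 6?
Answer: -11572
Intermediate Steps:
l(B, k) = B + k
-526*l(-20, x(L, -4)) = -526*(-20 + 7*6) = -526*(-20 + 42) = -526*22 = -11572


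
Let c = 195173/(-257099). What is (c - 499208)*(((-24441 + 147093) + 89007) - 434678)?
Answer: 28623612801977535/257099 ≈ 1.1133e+11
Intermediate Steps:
c = -195173/257099 (c = 195173*(-1/257099) = -195173/257099 ≈ -0.75914)
(c - 499208)*(((-24441 + 147093) + 89007) - 434678) = (-195173/257099 - 499208)*(((-24441 + 147093) + 89007) - 434678) = -128346072765*((122652 + 89007) - 434678)/257099 = -128346072765*(211659 - 434678)/257099 = -128346072765/257099*(-223019) = 28623612801977535/257099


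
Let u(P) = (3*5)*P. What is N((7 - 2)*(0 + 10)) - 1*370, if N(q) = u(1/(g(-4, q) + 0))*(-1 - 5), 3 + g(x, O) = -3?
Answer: -355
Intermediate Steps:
g(x, O) = -6 (g(x, O) = -3 - 3 = -6)
u(P) = 15*P
N(q) = 15 (N(q) = (15/(-6 + 0))*(-1 - 5) = (15/(-6))*(-6) = (15*(-1/6))*(-6) = -5/2*(-6) = 15)
N((7 - 2)*(0 + 10)) - 1*370 = 15 - 1*370 = 15 - 370 = -355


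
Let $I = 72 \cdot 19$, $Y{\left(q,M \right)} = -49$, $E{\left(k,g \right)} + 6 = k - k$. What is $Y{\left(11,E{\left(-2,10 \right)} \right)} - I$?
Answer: $-1417$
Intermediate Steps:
$E{\left(k,g \right)} = -6$ ($E{\left(k,g \right)} = -6 + \left(k - k\right) = -6 + 0 = -6$)
$I = 1368$
$Y{\left(11,E{\left(-2,10 \right)} \right)} - I = -49 - 1368 = -1417$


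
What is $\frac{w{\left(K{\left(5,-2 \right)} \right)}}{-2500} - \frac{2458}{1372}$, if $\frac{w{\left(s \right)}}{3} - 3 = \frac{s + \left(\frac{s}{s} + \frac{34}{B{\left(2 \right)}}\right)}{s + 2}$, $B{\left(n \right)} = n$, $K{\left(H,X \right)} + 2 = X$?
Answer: $- \frac{766067}{428750} \approx -1.7867$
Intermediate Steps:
$K{\left(H,X \right)} = -2 + X$
$w{\left(s \right)} = 9 + \frac{3 \left(18 + s\right)}{2 + s}$ ($w{\left(s \right)} = 9 + 3 \frac{s + \left(\frac{s}{s} + \frac{34}{2}\right)}{s + 2} = 9 + 3 \frac{s + \left(1 + 34 \cdot \frac{1}{2}\right)}{2 + s} = 9 + 3 \frac{s + \left(1 + 17\right)}{2 + s} = 9 + 3 \frac{s + 18}{2 + s} = 9 + 3 \frac{18 + s}{2 + s} = 9 + \frac{3 \left(18 + s\right)}{2 + s}$)
$\frac{w{\left(K{\left(5,-2 \right)} \right)}}{-2500} - \frac{2458}{1372} = \frac{12 \frac{1}{2 - 4} \left(6 - 4\right)}{-2500} - \frac{2458}{1372} = \frac{12 \left(6 - 4\right)}{2 - 4} \left(- \frac{1}{2500}\right) - \frac{1229}{686} = 12 \frac{1}{-2} \cdot 2 \left(- \frac{1}{2500}\right) - \frac{1229}{686} = 12 \left(- \frac{1}{2}\right) 2 \left(- \frac{1}{2500}\right) - \frac{1229}{686} = \left(-12\right) \left(- \frac{1}{2500}\right) - \frac{1229}{686} = \frac{3}{625} - \frac{1229}{686} = - \frac{766067}{428750}$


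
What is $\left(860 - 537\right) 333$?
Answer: $107559$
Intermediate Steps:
$\left(860 - 537\right) 333 = 323 \cdot 333 = 107559$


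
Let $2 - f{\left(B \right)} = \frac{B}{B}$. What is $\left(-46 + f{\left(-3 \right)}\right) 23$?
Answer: $-1035$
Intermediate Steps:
$f{\left(B \right)} = 1$ ($f{\left(B \right)} = 2 - \frac{B}{B} = 2 - 1 = 1$)
$\left(-46 + f{\left(-3 \right)}\right) 23 = \left(-46 + 1\right) 23 = \left(-45\right) 23 = -1035$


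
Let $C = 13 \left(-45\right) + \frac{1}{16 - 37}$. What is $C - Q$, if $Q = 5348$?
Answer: $- \frac{124594}{21} \approx -5933.0$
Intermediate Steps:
$C = - \frac{12286}{21}$ ($C = -585 + \frac{1}{-21} = -585 - \frac{1}{21} = - \frac{12286}{21} \approx -585.05$)
$C - Q = - \frac{12286}{21} - 5348 = - \frac{124594}{21}$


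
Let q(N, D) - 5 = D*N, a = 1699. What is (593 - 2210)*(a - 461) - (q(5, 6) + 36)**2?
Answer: -2006887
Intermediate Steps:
q(N, D) = 5 + D*N
(593 - 2210)*(a - 461) - (q(5, 6) + 36)**2 = (593 - 2210)*(1699 - 461) - ((5 + 6*5) + 36)**2 = -1617*1238 - ((5 + 30) + 36)**2 = -2001846 - (35 + 36)**2 = -2001846 - 1*71**2 = -2001846 - 1*5041 = -2001846 - 5041 = -2006887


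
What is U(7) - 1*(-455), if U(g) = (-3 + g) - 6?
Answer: 453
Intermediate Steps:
U(g) = -9 + g
U(7) - 1*(-455) = (-9 + 7) - 1*(-455) = -2 + 455 = 453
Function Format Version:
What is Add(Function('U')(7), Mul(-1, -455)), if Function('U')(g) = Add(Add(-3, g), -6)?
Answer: 453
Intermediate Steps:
Function('U')(g) = Add(-9, g)
Add(Function('U')(7), Mul(-1, -455)) = Add(Add(-9, 7), Mul(-1, -455)) = Add(-2, 455) = 453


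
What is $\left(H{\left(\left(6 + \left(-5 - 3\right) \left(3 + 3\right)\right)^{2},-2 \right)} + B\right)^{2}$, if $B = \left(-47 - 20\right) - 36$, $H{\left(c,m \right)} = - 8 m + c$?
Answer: $2812329$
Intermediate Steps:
$H{\left(c,m \right)} = c - 8 m$
$B = -103$ ($B = -67 - 36 = -103$)
$\left(H{\left(\left(6 + \left(-5 - 3\right) \left(3 + 3\right)\right)^{2},-2 \right)} + B\right)^{2} = \left(\left(\left(6 + \left(-5 - 3\right) \left(3 + 3\right)\right)^{2} - -16\right) - 103\right)^{2} = \left(\left(\left(6 - 48\right)^{2} + 16\right) - 103\right)^{2} = \left(\left(\left(-42\right)^{2} + 16\right) - 103\right)^{2} = \left(\left(1764 + 16\right) - 103\right)^{2} = \left(1780 - 103\right)^{2} = 1677^{2} = 2812329$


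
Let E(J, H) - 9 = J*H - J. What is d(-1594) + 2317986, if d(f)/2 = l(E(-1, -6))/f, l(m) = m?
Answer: 1847434826/797 ≈ 2.3180e+6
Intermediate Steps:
E(J, H) = 9 - J + H*J (E(J, H) = 9 + (J*H - J) = 9 + (H*J - J) = 9 + (-J + H*J) = 9 - J + H*J)
d(f) = 32/f (d(f) = 2*((9 - 1*(-1) - 6*(-1))/f) = 2*((9 + 1 + 6)/f) = 2*(16/f) = 32/f)
d(-1594) + 2317986 = 32/(-1594) + 2317986 = 32*(-1/1594) + 2317986 = -16/797 + 2317986 = 1847434826/797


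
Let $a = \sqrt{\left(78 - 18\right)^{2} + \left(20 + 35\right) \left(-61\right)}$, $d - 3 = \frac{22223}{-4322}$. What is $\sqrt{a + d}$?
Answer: $\frac{\sqrt{-40008754 + 130757788 \sqrt{5}}}{4322} \approx 3.6757$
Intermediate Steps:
$d = - \frac{9257}{4322}$ ($d = 3 + \frac{22223}{-4322} = 3 + 22223 \left(- \frac{1}{4322}\right) = 3 - \frac{22223}{4322} = - \frac{9257}{4322} \approx -2.1418$)
$a = 7 \sqrt{5}$ ($a = \sqrt{60^{2} + 55 \left(-61\right)} = \sqrt{3600 - 3355} = \sqrt{245} = 7 \sqrt{5} \approx 15.652$)
$\sqrt{a + d} = \sqrt{7 \sqrt{5} - \frac{9257}{4322}} = \sqrt{- \frac{9257}{4322} + 7 \sqrt{5}}$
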